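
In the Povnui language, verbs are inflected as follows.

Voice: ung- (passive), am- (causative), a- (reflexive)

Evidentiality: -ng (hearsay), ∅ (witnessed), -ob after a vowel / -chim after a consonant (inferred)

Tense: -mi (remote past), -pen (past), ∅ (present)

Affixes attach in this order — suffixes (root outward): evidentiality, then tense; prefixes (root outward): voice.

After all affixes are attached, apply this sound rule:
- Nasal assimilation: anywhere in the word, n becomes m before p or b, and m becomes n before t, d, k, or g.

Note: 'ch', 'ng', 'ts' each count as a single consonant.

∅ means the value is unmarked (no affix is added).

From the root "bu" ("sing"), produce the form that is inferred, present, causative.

Attach evidentiality inferred -ob (after vowel 'u') → buob.
Attach voice causative am- → ambuob.
tense = present: zero marking, form stays ambuob.
Nasal assimilation: no change.

ambuob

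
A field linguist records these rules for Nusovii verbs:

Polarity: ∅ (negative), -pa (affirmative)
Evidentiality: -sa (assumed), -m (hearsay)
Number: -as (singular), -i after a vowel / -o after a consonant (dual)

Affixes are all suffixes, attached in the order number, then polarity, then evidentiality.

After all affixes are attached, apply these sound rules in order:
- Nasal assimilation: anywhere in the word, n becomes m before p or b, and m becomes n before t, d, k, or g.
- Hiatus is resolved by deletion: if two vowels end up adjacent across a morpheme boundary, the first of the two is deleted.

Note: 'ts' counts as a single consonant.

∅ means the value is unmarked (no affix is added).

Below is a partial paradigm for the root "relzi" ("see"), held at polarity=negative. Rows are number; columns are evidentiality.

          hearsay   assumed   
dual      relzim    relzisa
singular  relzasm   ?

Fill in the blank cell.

Attach number singular -as → relzias.
polarity = negative: zero marking, form stays relzias.
Attach evidentiality assumed -sa → relziassa.
Nasal assimilation: no change.
Apply vowel deletion: relziassa → relzassa.

relzassa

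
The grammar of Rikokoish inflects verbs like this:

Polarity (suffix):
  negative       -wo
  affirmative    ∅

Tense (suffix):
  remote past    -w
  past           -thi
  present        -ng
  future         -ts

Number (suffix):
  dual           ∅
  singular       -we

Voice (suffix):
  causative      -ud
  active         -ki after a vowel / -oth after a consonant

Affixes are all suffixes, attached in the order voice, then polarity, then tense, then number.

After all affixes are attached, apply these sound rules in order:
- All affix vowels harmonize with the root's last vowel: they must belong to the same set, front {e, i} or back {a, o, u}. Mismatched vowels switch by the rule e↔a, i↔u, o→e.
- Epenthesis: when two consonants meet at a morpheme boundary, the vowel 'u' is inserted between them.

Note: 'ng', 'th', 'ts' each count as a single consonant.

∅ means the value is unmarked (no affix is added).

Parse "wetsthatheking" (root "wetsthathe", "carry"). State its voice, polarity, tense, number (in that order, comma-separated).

Segment: wetsthathe-ki-ng.
voice: -ki/oth → active.
polarity: ∅ → affirmative.
tense: -ng → present.
number: ∅ → dual.

active, affirmative, present, dual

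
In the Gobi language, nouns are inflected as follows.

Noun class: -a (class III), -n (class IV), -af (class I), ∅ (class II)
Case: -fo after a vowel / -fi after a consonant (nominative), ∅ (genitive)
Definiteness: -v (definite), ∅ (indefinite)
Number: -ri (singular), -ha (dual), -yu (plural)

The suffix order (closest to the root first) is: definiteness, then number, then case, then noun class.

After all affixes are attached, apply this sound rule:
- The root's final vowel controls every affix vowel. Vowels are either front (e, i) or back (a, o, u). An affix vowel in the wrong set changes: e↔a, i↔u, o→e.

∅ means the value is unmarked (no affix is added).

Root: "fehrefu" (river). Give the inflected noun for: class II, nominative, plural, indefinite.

fehrefuyufo

definiteness = indefinite: zero marking, form stays fehrefu.
Attach number plural -yu → fehrefuyu.
Attach case nominative -fo (after vowel 'u') → fehrefuyufo.
noun class = class II: zero marking, form stays fehrefuyufo.
Vowel harmony: no change.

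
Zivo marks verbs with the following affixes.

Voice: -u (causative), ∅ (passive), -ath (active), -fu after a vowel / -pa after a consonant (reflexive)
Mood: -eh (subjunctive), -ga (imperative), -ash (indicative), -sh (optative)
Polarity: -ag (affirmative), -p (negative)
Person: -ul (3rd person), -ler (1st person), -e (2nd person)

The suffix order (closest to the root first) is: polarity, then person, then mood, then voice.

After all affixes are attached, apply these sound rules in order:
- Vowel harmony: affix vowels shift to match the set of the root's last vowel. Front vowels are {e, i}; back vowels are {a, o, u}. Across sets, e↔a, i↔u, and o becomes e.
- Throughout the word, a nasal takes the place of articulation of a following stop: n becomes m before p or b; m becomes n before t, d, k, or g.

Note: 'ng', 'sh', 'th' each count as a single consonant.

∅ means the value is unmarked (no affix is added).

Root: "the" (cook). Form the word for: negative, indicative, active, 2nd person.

Attach polarity negative -p → thep.
Attach person 2nd person -e → thepe.
Attach mood indicative -ash → thepeash.
Attach voice active -ath → thepeashath.
Apply vowel harmony: thepeashath → thepeesheth.
Nasal assimilation: no change.

thepeesheth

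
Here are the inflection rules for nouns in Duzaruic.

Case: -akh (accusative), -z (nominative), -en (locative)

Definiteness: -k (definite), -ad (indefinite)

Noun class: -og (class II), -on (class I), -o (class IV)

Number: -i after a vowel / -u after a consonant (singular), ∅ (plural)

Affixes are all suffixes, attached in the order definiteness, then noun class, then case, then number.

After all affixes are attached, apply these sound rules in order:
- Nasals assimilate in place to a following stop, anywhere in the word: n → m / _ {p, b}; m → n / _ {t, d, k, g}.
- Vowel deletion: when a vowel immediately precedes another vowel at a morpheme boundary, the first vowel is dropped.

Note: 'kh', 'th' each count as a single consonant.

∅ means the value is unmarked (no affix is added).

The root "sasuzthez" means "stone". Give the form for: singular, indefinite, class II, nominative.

sasuzthezadogzu

Attach definiteness indefinite -ad → sasuzthezad.
Attach noun class class II -og → sasuzthezadog.
Attach case nominative -z → sasuzthezadogz.
Attach number singular -u (after consonant 'z') → sasuzthezadogzu.
Nasal assimilation: no change.
Vowel deletion: no change.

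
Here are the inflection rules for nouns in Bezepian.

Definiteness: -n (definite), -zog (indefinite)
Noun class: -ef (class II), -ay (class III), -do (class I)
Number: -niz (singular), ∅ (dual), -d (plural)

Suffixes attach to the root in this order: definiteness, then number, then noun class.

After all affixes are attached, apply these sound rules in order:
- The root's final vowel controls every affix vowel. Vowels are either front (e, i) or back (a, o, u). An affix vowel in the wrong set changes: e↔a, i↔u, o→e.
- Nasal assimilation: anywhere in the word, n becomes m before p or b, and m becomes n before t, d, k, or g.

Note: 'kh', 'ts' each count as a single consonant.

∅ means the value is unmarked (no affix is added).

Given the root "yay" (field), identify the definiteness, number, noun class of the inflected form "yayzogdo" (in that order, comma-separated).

indefinite, dual, class I

Segment: yay-zog-do.
definiteness: -zog → indefinite.
number: ∅ → dual.
noun class: -do → class I.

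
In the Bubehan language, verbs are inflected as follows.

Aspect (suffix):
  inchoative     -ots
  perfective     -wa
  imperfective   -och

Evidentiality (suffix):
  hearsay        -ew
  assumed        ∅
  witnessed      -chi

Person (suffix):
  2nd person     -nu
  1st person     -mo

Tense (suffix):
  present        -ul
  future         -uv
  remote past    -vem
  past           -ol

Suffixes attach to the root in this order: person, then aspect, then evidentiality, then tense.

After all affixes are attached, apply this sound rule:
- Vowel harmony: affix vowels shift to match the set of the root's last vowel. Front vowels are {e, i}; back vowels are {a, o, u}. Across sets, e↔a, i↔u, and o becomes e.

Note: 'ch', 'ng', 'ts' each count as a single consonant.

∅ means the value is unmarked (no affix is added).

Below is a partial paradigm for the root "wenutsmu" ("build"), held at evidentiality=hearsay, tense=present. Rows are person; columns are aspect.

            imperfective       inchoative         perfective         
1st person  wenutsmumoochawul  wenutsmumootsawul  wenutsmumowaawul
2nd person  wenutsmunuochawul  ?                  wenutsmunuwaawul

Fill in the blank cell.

wenutsmunuotsawul

Attach person 2nd person -nu → wenutsmunu.
Attach aspect inchoative -ots → wenutsmunuots.
Attach evidentiality hearsay -ew → wenutsmunuotsew.
Attach tense present -ul → wenutsmunuotsewul.
Apply vowel harmony: wenutsmunuotsewul → wenutsmunuotsawul.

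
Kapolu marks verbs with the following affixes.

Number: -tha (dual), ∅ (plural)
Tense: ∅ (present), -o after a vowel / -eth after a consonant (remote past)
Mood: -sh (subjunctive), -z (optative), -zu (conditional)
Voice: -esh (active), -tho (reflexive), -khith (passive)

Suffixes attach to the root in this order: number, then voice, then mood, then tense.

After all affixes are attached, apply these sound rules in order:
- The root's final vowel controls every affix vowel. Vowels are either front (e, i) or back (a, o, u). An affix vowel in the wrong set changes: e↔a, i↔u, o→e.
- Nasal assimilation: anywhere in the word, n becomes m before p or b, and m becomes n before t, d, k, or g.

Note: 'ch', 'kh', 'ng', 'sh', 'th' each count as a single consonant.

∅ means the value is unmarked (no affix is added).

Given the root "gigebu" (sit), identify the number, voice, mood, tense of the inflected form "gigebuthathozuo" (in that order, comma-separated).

Segment: gigebu-tha-tho-zu-o.
number: -tha → dual.
voice: -tho → reflexive.
mood: -zu → conditional.
tense: -o/eth → remote past.

dual, reflexive, conditional, remote past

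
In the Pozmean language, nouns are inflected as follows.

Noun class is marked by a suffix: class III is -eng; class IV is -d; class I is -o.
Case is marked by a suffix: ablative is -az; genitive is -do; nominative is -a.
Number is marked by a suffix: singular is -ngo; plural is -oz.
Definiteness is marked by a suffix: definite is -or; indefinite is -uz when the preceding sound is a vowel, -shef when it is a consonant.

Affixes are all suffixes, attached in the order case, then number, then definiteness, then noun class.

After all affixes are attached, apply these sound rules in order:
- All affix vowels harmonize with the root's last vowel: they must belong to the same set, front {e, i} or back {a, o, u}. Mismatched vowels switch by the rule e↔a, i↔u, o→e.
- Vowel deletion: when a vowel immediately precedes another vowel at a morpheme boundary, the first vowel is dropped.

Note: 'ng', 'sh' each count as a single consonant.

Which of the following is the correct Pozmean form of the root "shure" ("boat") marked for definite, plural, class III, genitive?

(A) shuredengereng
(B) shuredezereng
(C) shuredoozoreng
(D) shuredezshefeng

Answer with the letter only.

Attach case genitive -do → shuredo.
Attach number plural -oz → shuredooz.
Attach definiteness definite -or → shuredoozor.
Attach noun class class III -eng → shuredoozoreng.
Apply vowel harmony: shuredoozoreng → shuredeezereng.
Apply vowel deletion: shuredeezereng → shuredezereng.
So the correct form is shuredezereng, option (B).
(A) shuredengereng is wrong: it uses singular instead of plural for number.
(C) shuredoozoreng is wrong: it fails to apply the sound rule(s).
(D) shuredezshefeng is wrong: it uses indefinite instead of definite for definiteness.

B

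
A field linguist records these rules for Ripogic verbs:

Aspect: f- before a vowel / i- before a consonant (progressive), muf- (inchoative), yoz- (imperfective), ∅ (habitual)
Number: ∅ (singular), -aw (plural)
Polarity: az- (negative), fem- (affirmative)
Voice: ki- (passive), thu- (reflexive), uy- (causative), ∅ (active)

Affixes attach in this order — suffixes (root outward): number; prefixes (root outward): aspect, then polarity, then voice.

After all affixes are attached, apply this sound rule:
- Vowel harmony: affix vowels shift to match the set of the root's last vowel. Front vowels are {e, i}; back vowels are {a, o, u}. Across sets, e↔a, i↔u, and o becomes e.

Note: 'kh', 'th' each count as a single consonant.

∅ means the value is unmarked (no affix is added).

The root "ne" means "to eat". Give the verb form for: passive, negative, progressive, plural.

Attach aspect progressive i- (before consonant 'n') → ine.
Attach polarity negative az- → azine.
Attach voice passive ki- → kiazine.
Attach number plural -aw → kiazineaw.
Apply vowel harmony: kiazineaw → kiezineew.

kiezineew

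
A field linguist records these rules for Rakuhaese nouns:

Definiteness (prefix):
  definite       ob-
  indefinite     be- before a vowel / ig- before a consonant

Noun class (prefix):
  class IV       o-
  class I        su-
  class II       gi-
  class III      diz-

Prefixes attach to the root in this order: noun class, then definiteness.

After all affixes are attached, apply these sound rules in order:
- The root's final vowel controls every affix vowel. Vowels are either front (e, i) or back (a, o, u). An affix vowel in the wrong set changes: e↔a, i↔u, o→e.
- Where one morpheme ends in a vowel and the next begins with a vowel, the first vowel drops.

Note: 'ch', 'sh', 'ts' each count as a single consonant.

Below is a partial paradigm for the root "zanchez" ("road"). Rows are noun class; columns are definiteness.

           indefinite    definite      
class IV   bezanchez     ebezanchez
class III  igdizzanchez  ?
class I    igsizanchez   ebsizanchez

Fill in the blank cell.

Attach noun class class III diz- → dizzanchez.
Attach definiteness definite ob- → obdizzanchez.
Apply vowel harmony: obdizzanchez → ebdizzanchez.
Vowel deletion: no change.

ebdizzanchez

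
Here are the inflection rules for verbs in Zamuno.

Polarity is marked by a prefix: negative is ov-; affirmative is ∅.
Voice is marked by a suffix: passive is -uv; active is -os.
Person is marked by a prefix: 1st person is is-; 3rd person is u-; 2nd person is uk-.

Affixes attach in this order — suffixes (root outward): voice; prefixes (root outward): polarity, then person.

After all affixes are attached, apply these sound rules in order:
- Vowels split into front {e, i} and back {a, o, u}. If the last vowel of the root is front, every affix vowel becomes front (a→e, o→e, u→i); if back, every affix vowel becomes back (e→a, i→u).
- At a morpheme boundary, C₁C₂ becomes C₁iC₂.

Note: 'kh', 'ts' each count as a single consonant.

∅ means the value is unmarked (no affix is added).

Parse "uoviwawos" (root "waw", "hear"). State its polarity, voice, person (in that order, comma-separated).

negative, active, 3rd person

Segment: u-ov-waw-os.
polarity: ov- → negative.
voice: -os → active.
person: u- → 3rd person.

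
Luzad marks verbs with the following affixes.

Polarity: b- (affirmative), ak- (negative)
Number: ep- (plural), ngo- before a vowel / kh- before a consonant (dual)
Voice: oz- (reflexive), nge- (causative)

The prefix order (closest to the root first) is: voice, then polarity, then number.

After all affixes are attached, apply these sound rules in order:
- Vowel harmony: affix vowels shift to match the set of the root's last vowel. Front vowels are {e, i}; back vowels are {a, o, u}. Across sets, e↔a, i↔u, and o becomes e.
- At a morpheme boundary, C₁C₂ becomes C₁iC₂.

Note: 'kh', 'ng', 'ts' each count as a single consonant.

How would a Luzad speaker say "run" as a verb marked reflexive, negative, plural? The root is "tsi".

Attach voice reflexive oz- → oztsi.
Attach polarity negative ak- → akoztsi.
Attach number plural ep- → epakoztsi.
Apply vowel harmony: epakoztsi → epekeztsi.
Apply epenthesis: epekeztsi → epekezitsi.

epekezitsi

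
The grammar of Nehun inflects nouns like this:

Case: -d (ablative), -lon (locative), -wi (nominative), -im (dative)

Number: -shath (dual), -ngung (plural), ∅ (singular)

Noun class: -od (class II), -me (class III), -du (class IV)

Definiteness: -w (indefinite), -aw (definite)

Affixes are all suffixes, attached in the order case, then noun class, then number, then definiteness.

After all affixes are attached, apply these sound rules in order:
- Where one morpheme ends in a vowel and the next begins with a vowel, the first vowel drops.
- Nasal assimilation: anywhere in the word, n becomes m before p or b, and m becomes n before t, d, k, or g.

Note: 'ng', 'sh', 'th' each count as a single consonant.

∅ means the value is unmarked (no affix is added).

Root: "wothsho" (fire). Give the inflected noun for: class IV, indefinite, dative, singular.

wothshinduw

Attach case dative -im → wothshoim.
Attach noun class class IV -du → wothshoimdu.
number = singular: zero marking, form stays wothshoimdu.
Attach definiteness indefinite -w → wothshoimduw.
Apply vowel deletion: wothshoimduw → wothshimduw.
Apply nasal assimilation: wothshimduw → wothshinduw.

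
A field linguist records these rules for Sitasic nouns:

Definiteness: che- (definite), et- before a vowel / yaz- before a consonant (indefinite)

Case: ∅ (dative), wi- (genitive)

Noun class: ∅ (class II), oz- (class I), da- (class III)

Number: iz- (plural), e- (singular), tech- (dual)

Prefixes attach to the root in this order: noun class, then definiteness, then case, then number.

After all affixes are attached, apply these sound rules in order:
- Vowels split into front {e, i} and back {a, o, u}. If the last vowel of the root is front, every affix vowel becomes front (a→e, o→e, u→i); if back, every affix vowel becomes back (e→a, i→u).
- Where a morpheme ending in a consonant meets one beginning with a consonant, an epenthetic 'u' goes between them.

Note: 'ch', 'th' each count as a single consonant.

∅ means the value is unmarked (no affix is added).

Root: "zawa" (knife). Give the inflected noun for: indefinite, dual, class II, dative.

noun class = class II: zero marking, form stays zawa.
Attach definiteness indefinite yaz- (before consonant 'z') → yazzawa.
case = dative: zero marking, form stays yazzawa.
Attach number dual tech- → techyazzawa.
Apply vowel harmony: techyazzawa → tachyazzawa.
Apply epenthesis: tachyazzawa → tachuyazuzawa.

tachuyazuzawa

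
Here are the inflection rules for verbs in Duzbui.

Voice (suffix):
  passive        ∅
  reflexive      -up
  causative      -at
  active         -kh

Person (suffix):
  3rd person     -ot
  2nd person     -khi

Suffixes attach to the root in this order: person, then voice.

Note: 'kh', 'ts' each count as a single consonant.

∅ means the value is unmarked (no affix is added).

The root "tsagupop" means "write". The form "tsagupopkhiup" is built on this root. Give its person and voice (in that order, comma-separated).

Segment: tsagupop-khi-up.
person: -khi → 2nd person.
voice: -up → reflexive.

2nd person, reflexive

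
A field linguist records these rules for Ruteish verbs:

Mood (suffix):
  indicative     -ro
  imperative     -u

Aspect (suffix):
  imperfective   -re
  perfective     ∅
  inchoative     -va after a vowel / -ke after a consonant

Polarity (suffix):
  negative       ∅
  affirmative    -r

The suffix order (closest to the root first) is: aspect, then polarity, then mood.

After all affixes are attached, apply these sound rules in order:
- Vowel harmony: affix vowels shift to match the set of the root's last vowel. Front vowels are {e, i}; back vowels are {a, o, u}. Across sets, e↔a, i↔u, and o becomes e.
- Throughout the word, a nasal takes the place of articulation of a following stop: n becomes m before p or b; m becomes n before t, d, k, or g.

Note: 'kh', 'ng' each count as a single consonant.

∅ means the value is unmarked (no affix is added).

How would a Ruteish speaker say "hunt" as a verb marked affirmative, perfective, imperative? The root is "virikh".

virikhri

aspect = perfective: zero marking, form stays virikh.
Attach polarity affirmative -r → virikhr.
Attach mood imperative -u → virikhru.
Apply vowel harmony: virikhru → virikhri.
Nasal assimilation: no change.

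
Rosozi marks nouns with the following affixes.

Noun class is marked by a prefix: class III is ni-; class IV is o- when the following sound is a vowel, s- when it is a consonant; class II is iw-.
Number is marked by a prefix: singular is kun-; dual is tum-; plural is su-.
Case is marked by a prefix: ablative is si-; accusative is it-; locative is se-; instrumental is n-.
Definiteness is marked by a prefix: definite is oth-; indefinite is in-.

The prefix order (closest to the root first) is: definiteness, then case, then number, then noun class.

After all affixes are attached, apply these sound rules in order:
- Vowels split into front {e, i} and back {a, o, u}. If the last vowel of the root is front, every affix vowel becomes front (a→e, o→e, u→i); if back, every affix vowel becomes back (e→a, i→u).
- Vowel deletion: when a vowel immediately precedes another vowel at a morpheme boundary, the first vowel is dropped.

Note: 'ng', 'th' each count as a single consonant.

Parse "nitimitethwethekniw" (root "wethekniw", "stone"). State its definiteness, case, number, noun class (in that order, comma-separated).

definite, accusative, dual, class III

Segment: ni-tum-it-oth-wethekniw.
definiteness: oth- → definite.
case: it- → accusative.
number: tum- → dual.
noun class: ni- → class III.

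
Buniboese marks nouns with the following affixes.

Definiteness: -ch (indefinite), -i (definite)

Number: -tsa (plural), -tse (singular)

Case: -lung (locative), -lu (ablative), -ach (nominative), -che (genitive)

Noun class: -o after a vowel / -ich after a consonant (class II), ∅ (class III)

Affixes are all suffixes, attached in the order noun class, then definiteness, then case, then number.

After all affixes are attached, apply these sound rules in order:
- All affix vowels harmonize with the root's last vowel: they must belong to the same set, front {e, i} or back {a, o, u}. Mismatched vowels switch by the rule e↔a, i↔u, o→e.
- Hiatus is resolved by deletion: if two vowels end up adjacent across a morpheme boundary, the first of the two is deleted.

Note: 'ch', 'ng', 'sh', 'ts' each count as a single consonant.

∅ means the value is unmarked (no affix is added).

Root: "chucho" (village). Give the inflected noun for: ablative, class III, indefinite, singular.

noun class = class III: zero marking, form stays chucho.
Attach definiteness indefinite -ch → chuchoch.
Attach case ablative -lu → chuchochlu.
Attach number singular -tse → chuchochlutse.
Apply vowel harmony: chuchochlutse → chuchochlutsa.
Vowel deletion: no change.

chuchochlutsa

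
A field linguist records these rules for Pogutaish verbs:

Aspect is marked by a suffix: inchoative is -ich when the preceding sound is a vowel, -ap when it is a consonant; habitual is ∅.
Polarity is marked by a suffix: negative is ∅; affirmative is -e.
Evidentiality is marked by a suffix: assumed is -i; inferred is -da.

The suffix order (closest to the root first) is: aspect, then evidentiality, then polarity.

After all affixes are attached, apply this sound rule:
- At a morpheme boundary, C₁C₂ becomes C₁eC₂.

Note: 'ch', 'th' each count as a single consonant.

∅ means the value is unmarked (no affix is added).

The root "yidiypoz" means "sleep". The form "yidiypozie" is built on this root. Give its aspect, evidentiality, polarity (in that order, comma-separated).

habitual, assumed, affirmative

Segment: yidiypoz-i-e.
aspect: ∅ → habitual.
evidentiality: -i → assumed.
polarity: -e → affirmative.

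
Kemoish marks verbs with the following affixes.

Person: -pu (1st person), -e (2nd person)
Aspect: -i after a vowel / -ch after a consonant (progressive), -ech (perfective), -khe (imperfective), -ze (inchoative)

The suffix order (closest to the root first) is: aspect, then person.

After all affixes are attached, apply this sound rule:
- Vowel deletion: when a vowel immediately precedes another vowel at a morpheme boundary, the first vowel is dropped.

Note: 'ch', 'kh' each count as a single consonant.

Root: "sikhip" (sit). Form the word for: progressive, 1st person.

Attach aspect progressive -ch (after consonant 'p') → sikhipch.
Attach person 1st person -pu → sikhipchpu.
Vowel deletion: no change.

sikhipchpu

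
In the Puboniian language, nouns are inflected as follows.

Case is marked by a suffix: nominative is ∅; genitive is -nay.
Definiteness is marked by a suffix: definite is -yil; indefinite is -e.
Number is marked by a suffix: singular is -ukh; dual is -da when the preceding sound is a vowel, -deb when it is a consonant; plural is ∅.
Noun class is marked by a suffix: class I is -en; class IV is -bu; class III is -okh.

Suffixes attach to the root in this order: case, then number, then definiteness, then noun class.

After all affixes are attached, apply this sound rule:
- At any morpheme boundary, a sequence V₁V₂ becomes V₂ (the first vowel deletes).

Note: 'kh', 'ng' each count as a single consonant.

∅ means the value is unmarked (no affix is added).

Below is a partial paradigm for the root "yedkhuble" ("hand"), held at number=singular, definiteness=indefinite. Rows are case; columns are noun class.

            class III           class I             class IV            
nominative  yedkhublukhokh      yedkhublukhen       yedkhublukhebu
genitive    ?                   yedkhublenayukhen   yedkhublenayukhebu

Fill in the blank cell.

Attach case genitive -nay → yedkhublenay.
Attach number singular -ukh → yedkhublenayukh.
Attach definiteness indefinite -e → yedkhublenayukhe.
Attach noun class class III -okh → yedkhublenayukheokh.
Apply vowel deletion: yedkhublenayukheokh → yedkhublenayukhokh.

yedkhublenayukhokh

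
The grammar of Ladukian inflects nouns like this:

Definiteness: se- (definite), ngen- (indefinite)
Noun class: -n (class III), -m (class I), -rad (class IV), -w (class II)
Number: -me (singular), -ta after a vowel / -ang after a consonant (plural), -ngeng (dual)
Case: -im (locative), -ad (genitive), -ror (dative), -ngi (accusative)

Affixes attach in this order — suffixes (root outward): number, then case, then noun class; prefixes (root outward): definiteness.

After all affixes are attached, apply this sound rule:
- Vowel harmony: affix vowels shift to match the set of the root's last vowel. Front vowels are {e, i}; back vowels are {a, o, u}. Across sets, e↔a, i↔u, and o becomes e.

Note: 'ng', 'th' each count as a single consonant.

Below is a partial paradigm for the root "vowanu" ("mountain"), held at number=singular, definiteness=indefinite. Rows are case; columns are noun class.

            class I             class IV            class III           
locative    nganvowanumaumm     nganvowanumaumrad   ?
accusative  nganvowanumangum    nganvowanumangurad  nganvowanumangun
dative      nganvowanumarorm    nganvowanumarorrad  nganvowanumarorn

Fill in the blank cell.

Attach number singular -me → vowanume.
Attach definiteness indefinite ngen- → ngenvowanume.
Attach case locative -im → ngenvowanumeim.
Attach noun class class III -n → ngenvowanumeimn.
Apply vowel harmony: ngenvowanumeimn → nganvowanumaumn.

nganvowanumaumn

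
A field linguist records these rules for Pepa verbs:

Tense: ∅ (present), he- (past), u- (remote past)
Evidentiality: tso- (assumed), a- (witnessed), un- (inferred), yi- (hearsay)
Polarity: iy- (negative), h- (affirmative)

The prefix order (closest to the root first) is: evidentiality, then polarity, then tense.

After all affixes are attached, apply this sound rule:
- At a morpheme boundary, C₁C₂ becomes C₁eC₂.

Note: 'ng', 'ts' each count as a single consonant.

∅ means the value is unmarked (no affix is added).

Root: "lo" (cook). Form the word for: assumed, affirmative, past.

Attach evidentiality assumed tso- → tsolo.
Attach polarity affirmative h- → htsolo.
Attach tense past he- → hehtsolo.
Apply epenthesis: hehtsolo → hehetsolo.

hehetsolo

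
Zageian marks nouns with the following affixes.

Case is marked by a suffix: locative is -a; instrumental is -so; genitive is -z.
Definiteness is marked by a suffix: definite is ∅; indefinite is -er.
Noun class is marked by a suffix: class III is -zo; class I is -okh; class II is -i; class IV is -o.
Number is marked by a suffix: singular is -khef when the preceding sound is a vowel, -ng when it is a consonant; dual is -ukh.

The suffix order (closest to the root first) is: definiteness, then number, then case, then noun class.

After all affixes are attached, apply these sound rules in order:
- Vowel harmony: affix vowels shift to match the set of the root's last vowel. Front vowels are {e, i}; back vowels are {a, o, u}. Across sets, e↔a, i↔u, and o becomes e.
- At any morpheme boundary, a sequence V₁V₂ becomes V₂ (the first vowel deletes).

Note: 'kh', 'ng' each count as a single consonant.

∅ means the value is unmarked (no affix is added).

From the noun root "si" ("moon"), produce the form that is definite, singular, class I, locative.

definiteness = definite: zero marking, form stays si.
Attach number singular -khef (after vowel 'i') → sikhef.
Attach case locative -a → sikhefa.
Attach noun class class I -okh → sikhefaokh.
Apply vowel harmony: sikhefaokh → sikhefeekh.
Apply vowel deletion: sikhefeekh → sikhefekh.

sikhefekh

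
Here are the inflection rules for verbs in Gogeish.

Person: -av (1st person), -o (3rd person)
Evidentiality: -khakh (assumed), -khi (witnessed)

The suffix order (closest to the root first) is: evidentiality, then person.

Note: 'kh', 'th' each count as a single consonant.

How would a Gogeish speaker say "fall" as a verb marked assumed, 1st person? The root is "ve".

vekhakhav

Attach evidentiality assumed -khakh → vekhakh.
Attach person 1st person -av → vekhakhav.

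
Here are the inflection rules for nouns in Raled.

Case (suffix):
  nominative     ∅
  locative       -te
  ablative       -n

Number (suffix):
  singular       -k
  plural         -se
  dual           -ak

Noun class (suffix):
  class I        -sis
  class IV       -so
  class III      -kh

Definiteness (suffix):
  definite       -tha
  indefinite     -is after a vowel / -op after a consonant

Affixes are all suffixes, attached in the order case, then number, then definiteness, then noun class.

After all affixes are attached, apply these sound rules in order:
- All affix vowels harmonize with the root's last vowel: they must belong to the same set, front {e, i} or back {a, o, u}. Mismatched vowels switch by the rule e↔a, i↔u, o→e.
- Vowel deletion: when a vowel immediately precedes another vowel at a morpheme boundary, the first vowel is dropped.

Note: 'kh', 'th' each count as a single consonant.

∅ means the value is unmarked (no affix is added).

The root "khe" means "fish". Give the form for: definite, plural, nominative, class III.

case = nominative: zero marking, form stays khe.
Attach number plural -se → khese.
Attach definiteness definite -tha → khesetha.
Attach noun class class III -kh → khesethakh.
Apply vowel harmony: khesethakh → khesethekh.
Vowel deletion: no change.

khesethekh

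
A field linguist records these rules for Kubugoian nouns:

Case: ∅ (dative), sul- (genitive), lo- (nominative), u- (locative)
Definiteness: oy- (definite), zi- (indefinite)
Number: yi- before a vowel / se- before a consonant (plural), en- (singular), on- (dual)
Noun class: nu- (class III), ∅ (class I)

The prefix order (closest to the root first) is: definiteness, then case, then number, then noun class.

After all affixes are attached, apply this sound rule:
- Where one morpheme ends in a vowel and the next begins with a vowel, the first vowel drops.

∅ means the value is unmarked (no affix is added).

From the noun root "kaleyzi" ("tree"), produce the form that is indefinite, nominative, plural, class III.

Attach definiteness indefinite zi- → zikaleyzi.
Attach case nominative lo- → lozikaleyzi.
Attach number plural se- (before consonant 'l') → selozikaleyzi.
Attach noun class class III nu- → nuselozikaleyzi.
Vowel deletion: no change.

nuselozikaleyzi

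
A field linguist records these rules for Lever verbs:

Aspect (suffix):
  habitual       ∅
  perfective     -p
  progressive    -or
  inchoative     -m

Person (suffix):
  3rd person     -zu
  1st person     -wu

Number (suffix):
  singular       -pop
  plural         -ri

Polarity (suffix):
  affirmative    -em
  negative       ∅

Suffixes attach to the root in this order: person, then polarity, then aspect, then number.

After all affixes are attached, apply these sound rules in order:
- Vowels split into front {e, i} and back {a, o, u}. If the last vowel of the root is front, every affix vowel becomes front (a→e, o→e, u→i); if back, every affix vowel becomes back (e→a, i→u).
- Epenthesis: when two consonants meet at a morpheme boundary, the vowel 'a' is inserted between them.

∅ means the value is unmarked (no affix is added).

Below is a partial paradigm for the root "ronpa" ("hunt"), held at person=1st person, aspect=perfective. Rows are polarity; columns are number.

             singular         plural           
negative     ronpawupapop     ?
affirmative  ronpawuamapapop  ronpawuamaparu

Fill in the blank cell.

ronpawuparu

Attach person 1st person -wu → ronpawu.
polarity = negative: zero marking, form stays ronpawu.
Attach aspect perfective -p → ronpawup.
Attach number plural -ri → ronpawupri.
Apply vowel harmony: ronpawupri → ronpawupru.
Apply epenthesis: ronpawupru → ronpawuparu.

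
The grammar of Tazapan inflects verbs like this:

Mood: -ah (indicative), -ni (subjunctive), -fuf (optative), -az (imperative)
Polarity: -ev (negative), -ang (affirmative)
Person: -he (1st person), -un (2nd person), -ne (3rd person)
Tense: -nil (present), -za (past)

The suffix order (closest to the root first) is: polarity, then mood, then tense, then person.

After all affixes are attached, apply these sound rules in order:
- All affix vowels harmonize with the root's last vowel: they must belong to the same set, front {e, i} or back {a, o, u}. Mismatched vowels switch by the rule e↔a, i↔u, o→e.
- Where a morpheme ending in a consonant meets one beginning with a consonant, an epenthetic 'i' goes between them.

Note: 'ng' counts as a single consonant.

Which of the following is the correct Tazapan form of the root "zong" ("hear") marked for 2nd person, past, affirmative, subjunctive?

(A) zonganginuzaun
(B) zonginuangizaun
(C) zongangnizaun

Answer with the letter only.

Attach polarity affirmative -ang → zongang.
Attach mood subjunctive -ni → zongangni.
Attach tense past -za → zongangniza.
Attach person 2nd person -un → zongangnizaun.
Apply vowel harmony: zongangnizaun → zongangnuzaun.
Apply epenthesis: zongangnuzaun → zonganginuzaun.
So the correct form is zonganginuzaun, option (A).
(B) zonginuangizaun is wrong: it has the affixes in the wrong order.
(C) zongangnizaun is wrong: it fails to apply the sound rule(s).

A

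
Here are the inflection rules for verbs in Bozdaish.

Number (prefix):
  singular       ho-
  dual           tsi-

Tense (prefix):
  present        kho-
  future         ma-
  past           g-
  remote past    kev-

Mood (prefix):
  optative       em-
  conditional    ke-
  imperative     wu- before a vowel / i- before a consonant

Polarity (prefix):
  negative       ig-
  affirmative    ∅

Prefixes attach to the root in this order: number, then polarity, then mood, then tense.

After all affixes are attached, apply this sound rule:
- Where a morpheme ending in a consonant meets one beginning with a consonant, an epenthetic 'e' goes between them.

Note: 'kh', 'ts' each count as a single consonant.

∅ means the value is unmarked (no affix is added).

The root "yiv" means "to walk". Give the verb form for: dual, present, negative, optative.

Attach number dual tsi- → tsiyiv.
Attach polarity negative ig- → igtsiyiv.
Attach mood optative em- → emigtsiyiv.
Attach tense present kho- → khoemigtsiyiv.
Apply epenthesis: khoemigtsiyiv → khoemigetsiyiv.

khoemigetsiyiv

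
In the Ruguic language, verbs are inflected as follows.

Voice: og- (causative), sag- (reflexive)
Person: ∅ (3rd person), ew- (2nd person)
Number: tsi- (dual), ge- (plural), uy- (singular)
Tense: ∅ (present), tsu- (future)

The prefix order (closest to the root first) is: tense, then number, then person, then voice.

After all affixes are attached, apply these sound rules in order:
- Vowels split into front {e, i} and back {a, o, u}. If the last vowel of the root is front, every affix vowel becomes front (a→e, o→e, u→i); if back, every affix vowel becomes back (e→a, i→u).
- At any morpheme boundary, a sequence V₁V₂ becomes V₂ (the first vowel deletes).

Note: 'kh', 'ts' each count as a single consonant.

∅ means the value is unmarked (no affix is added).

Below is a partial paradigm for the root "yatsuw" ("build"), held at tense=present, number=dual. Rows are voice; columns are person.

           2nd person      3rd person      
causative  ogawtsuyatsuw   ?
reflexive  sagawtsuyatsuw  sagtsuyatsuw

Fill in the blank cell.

ogtsuyatsuw

tense = present: zero marking, form stays yatsuw.
Attach number dual tsi- → tsiyatsuw.
person = 3rd person: zero marking, form stays tsiyatsuw.
Attach voice causative og- → ogtsiyatsuw.
Apply vowel harmony: ogtsiyatsuw → ogtsuyatsuw.
Vowel deletion: no change.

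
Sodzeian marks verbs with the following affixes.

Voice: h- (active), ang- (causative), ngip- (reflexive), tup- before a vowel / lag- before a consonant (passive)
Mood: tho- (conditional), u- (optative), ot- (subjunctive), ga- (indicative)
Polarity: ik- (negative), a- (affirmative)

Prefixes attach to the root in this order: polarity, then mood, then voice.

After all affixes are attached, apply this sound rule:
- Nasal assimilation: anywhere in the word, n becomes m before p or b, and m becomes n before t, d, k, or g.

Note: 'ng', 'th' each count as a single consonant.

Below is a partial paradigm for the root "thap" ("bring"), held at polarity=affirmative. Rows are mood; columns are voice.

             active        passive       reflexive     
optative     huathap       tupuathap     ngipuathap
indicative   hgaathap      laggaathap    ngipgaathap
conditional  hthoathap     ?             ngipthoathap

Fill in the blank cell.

Attach polarity affirmative a- → athap.
Attach mood conditional tho- → thoathap.
Attach voice passive lag- (before consonant 'th') → lagthoathap.
Nasal assimilation: no change.

lagthoathap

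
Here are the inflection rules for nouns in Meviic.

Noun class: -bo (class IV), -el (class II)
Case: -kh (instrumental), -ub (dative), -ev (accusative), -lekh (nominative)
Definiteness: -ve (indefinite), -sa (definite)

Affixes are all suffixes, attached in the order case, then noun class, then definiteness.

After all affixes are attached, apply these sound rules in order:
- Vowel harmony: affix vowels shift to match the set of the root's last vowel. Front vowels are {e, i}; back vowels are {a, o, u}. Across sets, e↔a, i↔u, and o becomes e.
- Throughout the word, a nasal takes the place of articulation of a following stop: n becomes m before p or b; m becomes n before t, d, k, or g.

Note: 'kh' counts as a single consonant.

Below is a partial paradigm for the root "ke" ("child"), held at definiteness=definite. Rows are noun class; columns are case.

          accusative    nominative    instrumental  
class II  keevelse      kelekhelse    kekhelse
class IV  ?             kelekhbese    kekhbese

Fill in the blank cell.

keevbese

Attach case accusative -ev → keev.
Attach noun class class IV -bo → keevbo.
Attach definiteness definite -sa → keevbosa.
Apply vowel harmony: keevbosa → keevbese.
Nasal assimilation: no change.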